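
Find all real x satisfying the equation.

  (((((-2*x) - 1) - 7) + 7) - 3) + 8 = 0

Step 1. [(((((-2*x) - 1) - 7) + 7) - 3) + 8 = 0] subtract 8: x sits inside (… + 8) ⇒ sub: ((((-2*x) - 1) - 7) + 7) - 3 = -8.
Step 2. [((((-2*x) - 1) - 7) + 7) - 3 = -8] 3 comes off first (add 3). So sub: (((-2*x) - 1) - 7) + 7 = -5.
Step 3. [(((-2*x) - 1) - 7) + 7 = -5] peel the +7: subtract 7 from each side ⇒ sub: ((-2*x) - 1) - 7 = -12.
Step 4. [((-2*x) - 1) - 7 = -12] add 7: x sits inside (… - 7) ⇒ sub: (-2*x) - 1 = -5.
Step 5. [(-2*x) - 1 = -5] add 1: x sits inside (… - 1). So sub: -2*x = -4.
Step 6. [-2*x = -4] leading coefficient -2: divide by -2 ⇒ div: x = 2.

Answer: x ∈ {2}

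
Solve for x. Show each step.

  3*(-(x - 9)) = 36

Step 1. [3*(-(x - 9)) = 36] LHS = 3·(…); ÷3 both sides, so div: -(x - 9) = 12.
Step 2. [-(x - 9) = 12] leading − — multiply by −1 ⇒ neg: x - 9 = -12.
Step 3. [x - 9 = -12] peel the -9: add 9 from each side, so sub: x = -3.

Answer: x ∈ {-3}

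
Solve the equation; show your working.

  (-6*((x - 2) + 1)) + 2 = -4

Step 1. [(-6*((x - 2) + 1)) + 2 = -4] 2 comes off first (subtract 2). So sub: -6*((x - 2) + 1) = -6.
Step 2. [-6*((x - 2) + 1) = -6] -6 out front; divide by -6 ⇒ div: (x - 2) + 1 = 1.
Step 3. [(x - 2) + 1 = 1] 1 comes off first (subtract 1). So sub: x - 2 = 0.
Step 4. [x - 2 = 0] 2 comes off first (add 2), so sub: x = 2.

Answer: x ∈ {2}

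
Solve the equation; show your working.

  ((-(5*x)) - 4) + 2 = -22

Step 1. [((-(5*x)) - 4) + 2 = -22] peel the +2: subtract 2 from each side ⇒ sub: (-(5*x)) - 4 = -24.
Step 2. [(-(5*x)) - 4 = -24] -4 is outermost — add 4 both sides. So sub: -(5*x) = -20.
Step 3. [-(5*x) = -20] flip signs both sides. So neg: 5*x = 20.
Step 4. [5*x = 20] LHS = 5·(…); ÷5 both sides ⇒ div: x = 4.

Answer: x ∈ {4}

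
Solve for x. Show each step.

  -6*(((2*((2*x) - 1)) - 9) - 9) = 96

Step 1. [-6*(((2*((2*x) - 1)) - 9) - 9) = 96] LHS = -6·(…); ÷-6 both sides. So div: ((2*((2*x) - 1)) - 9) - 9 = -16.
Step 2. [((2*((2*x) - 1)) - 9) - 9 = -16] add 9: x sits inside (… - 9), so sub: (2*((2*x) - 1)) - 9 = -7.
Step 3. [(2*((2*x) - 1)) - 9 = -7] peel the -9: add 9 from each side, so sub: 2*((2*x) - 1) = 2.
Step 4. [2*((2*x) - 1) = 2] LHS = 2·(…); ÷2 both sides. So div: (2*x) - 1 = 1.
Step 5. [(2*x) - 1 = 1] add 1: x sits inside (… - 1). So sub: 2*x = 2.
Step 6. [2*x = 2] 2·(inner) — divide through by 2, so div: x = 1.

Answer: x ∈ {1}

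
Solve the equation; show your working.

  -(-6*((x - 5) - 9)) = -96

Step 1. [-(-6*((x - 5) - 9)) = -96] flip signs both sides, so neg: -6*((x - 5) - 9) = 96.
Step 2. [-6*((x - 5) - 9) = 96] LHS = -6·(…); ÷-6 both sides. So div: (x - 5) - 9 = -16.
Step 3. [(x - 5) - 9 = -16] -9 is outermost — add 9 both sides ⇒ sub: x - 5 = -7.
Step 4. [x - 5 = -7] -5 is outermost — add 5 both sides ⇒ sub: x = -2.

Answer: x ∈ {-2}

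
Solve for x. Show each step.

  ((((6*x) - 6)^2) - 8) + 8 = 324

Step 1. [((((6*x) - 6)^2) - 8) + 8 = 324] peel the +8: subtract 8 from each side, so sub: (((6*x) - 6)^2) - 8 = 316.
Step 2. [(((6*x) - 6)^2) - 8 = 316] 8 comes off first (add 8) ⇒ sub: ((6*x) - 6)^2 = 324.
Step 3. [((6*x) - 6)^2 = 324] √ both sides: 324 ≥ 0 gives two branches, so sqrt: (6*x) - 6 = 18 or -18.
Step 4. [(6*x) - 6 = 18 or -18] 6 | LHS and 6 | 18 or -18: pull 6 out, so factor: x - 1 = 3 or -3.
Step 5. [x - 1 = 3 or -3] add 1: x sits inside (… - 1). So sub: x = 4 or -2.

Answer: x ∈ {-2, 4}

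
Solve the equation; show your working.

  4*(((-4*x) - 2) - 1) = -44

Step 1. [4*(((-4*x) - 2) - 1) = -44] 4 out front; divide by 4 ⇒ div: ((-4*x) - 2) - 1 = -11.
Step 2. [((-4*x) - 2) - 1 = -11] the outer -1 inverts by adding 1, so sub: (-4*x) - 2 = -10.
Step 3. [(-4*x) - 2 = -10] peel the -2: add 2 from each side, so sub: -4*x = -8.
Step 4. [-4*x = -8] leading coefficient -4: divide by -4, so div: x = 2.

Answer: x ∈ {2}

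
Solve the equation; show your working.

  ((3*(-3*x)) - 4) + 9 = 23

Step 1. [((3*(-3*x)) - 4) + 9 = 23] 9 comes off first (subtract 9) ⇒ sub: (3*(-3*x)) - 4 = 14.
Step 2. [(3*(-3*x)) - 4 = 14] add 4: x sits inside (… - 4) ⇒ sub: 3*(-3*x) = 18.
Step 3. [3*(-3*x) = 18] 3·(inner) — divide through by 3 ⇒ div: -3*x = 6.
Step 4. [-3*x = 6] divide by the outer -3, so div: x = -2.

Answer: x ∈ {-2}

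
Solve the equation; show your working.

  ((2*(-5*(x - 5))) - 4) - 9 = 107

Step 1. [((2*(-5*(x - 5))) - 4) - 9 = 107] 9 comes off first (add 9) ⇒ sub: (2*(-5*(x - 5))) - 4 = 116.
Step 2. [(2*(-5*(x - 5))) - 4 = 116] 2 | LHS and 2 | 116: pull 2 out ⇒ factor: (-5*(x - 5)) - 2 = 58.
Step 3. [(-5*(x - 5)) - 2 = 58] the outer -2 inverts by adding 2 ⇒ sub: -5*(x - 5) = 60.
Step 4. [-5*(x - 5) = 60] leading coefficient -5: divide by -5 ⇒ div: x - 5 = -12.
Step 5. [x - 5 = -12] add 5: x sits inside (… - 5) ⇒ sub: x = -7.

Answer: x ∈ {-7}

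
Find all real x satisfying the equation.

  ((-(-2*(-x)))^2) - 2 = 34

Step 1. [((-(-2*(-x)))^2) - 2 = 34] add 2: x sits inside (… - 2) ⇒ sub: (-(-2*(-x)))^2 = 36.
Step 2. [(-(-2*(-x)))^2 = 36] LHS squared, RHS 36 ≥ 0: apply √ (±) ⇒ sqrt: -(-2*(-x)) = 6 or -6.
Step 3. [-(-2*(-x)) = 6 or -6] leading − — multiply by −1 ⇒ neg: -2*(-x) = -6 or 6.
Step 4. [-2*(-x) = -6 or 6] divide by the outer -2 ⇒ div: -x = 3 or -3.
Step 5. [-x = 3 or -3] flip signs both sides, so neg: x = -3 or 3.

Answer: x ∈ {-3, 3}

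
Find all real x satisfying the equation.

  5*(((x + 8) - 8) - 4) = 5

Step 1. [5*(((x + 8) - 8) - 4) = 5] divide by the outer 5. So div: ((x + 8) - 8) - 4 = 1.
Step 2. [((x + 8) - 8) - 4 = 1] 4 comes off first (add 4), so sub: (x + 8) - 8 = 5.
Step 3. [(x + 8) - 8 = 5] peel the -8: add 8 from each side, so sub: x + 8 = 13.
Step 4. [x + 8 = 13] +8 is outermost — subtract 8 both sides ⇒ sub: x = 5.

Answer: x ∈ {5}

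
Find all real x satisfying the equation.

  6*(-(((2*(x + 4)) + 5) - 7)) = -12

Step 1. [6*(-(((2*(x + 4)) + 5) - 7)) = -12] 6·(inner) — divide through by 6 ⇒ div: -(((2*(x + 4)) + 5) - 7) = -2.
Step 2. [-(((2*(x + 4)) + 5) - 7) = -2] leading − — multiply by −1, so neg: ((2*(x + 4)) + 5) - 7 = 2.
Step 3. [((2*(x + 4)) + 5) - 7 = 2] -7 is outermost — add 7 both sides. So sub: (2*(x + 4)) + 5 = 9.
Step 4. [(2*(x + 4)) + 5 = 9] the outer +5 inverts by subtracting 5, so sub: 2*(x + 4) = 4.
Step 5. [2*(x + 4) = 4] 2·(inner) — divide through by 2 ⇒ div: x + 4 = 2.
Step 6. [x + 4 = 2] 4 comes off first (subtract 4). So sub: x = -2.

Answer: x ∈ {-2}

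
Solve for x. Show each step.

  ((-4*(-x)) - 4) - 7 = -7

Step 1. [((-4*(-x)) - 4) - 7 = -7] the outer -7 inverts by adding 7 ⇒ sub: (-4*(-x)) - 4 = 0.
Step 2. [(-4*(-x)) - 4 = 0] peel the -4: add 4 from each side. So sub: -4*(-x) = 4.
Step 3. [-4*(-x) = 4] LHS = -4·(…); ÷-4 both sides, so div: -x = -1.
Step 4. [-x = -1] flip signs both sides. So neg: x = 1.

Answer: x ∈ {1}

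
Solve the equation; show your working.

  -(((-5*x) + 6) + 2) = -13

Step 1. [-(((-5*x) + 6) + 2) = -13] leading − — multiply by −1. So neg: ((-5*x) + 6) + 2 = 13.
Step 2. [((-5*x) + 6) + 2 = 13] the outer +2 inverts by subtracting 2 ⇒ sub: (-5*x) + 6 = 11.
Step 3. [(-5*x) + 6 = 11] the outer +6 inverts by subtracting 6. So sub: -5*x = 5.
Step 4. [-5*x = 5] -5·(inner) — divide through by -5 ⇒ div: x = -1.

Answer: x ∈ {-1}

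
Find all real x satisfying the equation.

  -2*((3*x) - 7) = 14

Step 1. [-2*((3*x) - 7) = 14] -2·(inner) — divide through by -2, so div: (3*x) - 7 = -7.
Step 2. [(3*x) - 7 = -7] add 7: x sits inside (… - 7), so sub: 3*x = 0.
Step 3. [3*x = 0] 3 out front; divide by 3, so div: x = 0.

Answer: x ∈ {0}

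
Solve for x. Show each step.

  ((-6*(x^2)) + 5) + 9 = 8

Step 1. [((-6*(x^2)) + 5) + 9 = 8] the outer +9 inverts by subtracting 9. So sub: (-6*(x^2)) + 5 = -1.
Step 2. [(-6*(x^2)) + 5 = -1] +5 is outermost — subtract 5 both sides ⇒ sub: -6*(x^2) = -6.
Step 3. [-6*(x^2) = -6] -6·(inner) — divide through by -6. So div: x^2 = 1.
Step 4. [x^2 = 1] √ both sides: 1 ≥ 0 gives two branches ⇒ sqrt: x = 1 or -1.

Answer: x ∈ {-1, 1}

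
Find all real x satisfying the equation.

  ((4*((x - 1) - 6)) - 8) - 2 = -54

Step 1. [((4*((x - 1) - 6)) - 8) - 2 = -54] add 2: x sits inside (… - 2) ⇒ sub: (4*((x - 1) - 6)) - 8 = -52.
Step 2. [(4*((x - 1) - 6)) - 8 = -52] 4 | LHS and 4 | -52: pull 4 out, so factor: ((x - 1) - 6) - 2 = -13.
Step 3. [((x - 1) - 6) - 2 = -13] 2 comes off first (add 2). So sub: (x - 1) - 6 = -11.
Step 4. [(x - 1) - 6 = -11] -6 is outermost — add 6 both sides, so sub: x - 1 = -5.
Step 5. [x - 1 = -5] 1 comes off first (add 1). So sub: x = -4.

Answer: x ∈ {-4}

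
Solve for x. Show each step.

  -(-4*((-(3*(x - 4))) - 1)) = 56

Step 1. [-(-4*((-(3*(x - 4))) - 1)) = 56] leading − — multiply by −1 ⇒ neg: -4*((-(3*(x - 4))) - 1) = -56.
Step 2. [-4*((-(3*(x - 4))) - 1) = -56] LHS = -4·(…); ÷-4 both sides, so div: (-(3*(x - 4))) - 1 = 14.
Step 3. [(-(3*(x - 4))) - 1 = 14] the outer -1 inverts by adding 1 ⇒ sub: -(3*(x - 4)) = 15.
Step 4. [-(3*(x - 4)) = 15] LHS negated; negate both sides ⇒ neg: 3*(x - 4) = -15.
Step 5. [3*(x - 4) = -15] divide by the outer 3 ⇒ div: x - 4 = -5.
Step 6. [x - 4 = -5] the outer -4 inverts by adding 4, so sub: x = -1.

Answer: x ∈ {-1}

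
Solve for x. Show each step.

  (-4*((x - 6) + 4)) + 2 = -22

Step 1. [(-4*((x - 6) + 4)) + 2 = -22] +2 is outermost — subtract 2 both sides, so sub: -4*((x - 6) + 4) = -24.
Step 2. [-4*((x - 6) + 4) = -24] divide by the outer -4. So div: (x - 6) + 4 = 6.
Step 3. [(x - 6) + 4 = 6] +4 is outermost — subtract 4 both sides ⇒ sub: x - 6 = 2.
Step 4. [x - 6 = 2] -6 is outermost — add 6 both sides. So sub: x = 8.

Answer: x ∈ {8}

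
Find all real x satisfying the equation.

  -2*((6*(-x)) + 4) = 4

Step 1. [-2*((6*(-x)) + 4) = 4] leading coefficient -2: divide by -2, so div: (6*(-x)) + 4 = -2.
Step 2. [(6*(-x)) + 4 = -2] 4 comes off first (subtract 4) ⇒ sub: 6*(-x) = -6.
Step 3. [6*(-x) = -6] divide by the outer 6, so div: -x = -1.
Step 4. [-x = -1] flip signs both sides ⇒ neg: x = 1.

Answer: x ∈ {1}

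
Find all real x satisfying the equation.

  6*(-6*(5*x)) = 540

Step 1. [6*(-6*(5*x)) = 540] divide by the outer 6, so div: -6*(5*x) = 90.
Step 2. [-6*(5*x) = 90] -6·(inner) — divide through by -6. So div: 5*x = -15.
Step 3. [5*x = -15] 5·(inner) — divide through by 5. So div: x = -3.

Answer: x ∈ {-3}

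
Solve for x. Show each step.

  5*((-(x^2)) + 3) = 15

Step 1. [5*((-(x^2)) + 3) = 15] LHS = 5·(…); ÷5 both sides. So div: (-(x^2)) + 3 = 3.
Step 2. [(-(x^2)) + 3 = 3] 3 comes off first (subtract 3). So sub: -(x^2) = 0.
Step 3. [-(x^2) = 0] flip signs both sides, so neg: x^2 = 0.
Step 4. [x^2 = 0] LHS squared, RHS 0 ≥ 0: apply √ (±). So sqrt: x = 0.

Answer: x ∈ {0}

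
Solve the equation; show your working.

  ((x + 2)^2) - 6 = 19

Step 1. [((x + 2)^2) - 6 = 19] the outer -6 inverts by adding 6. So sub: (x + 2)^2 = 25.
Step 2. [(x + 2)^2 = 25] √ both sides: 25 ≥ 0 gives two branches. So sqrt: x + 2 = 5 or -5.
Step 3. [x + 2 = 5 or -5] 2 comes off first (subtract 2). So sub: x = 3 or -7.

Answer: x ∈ {-7, 3}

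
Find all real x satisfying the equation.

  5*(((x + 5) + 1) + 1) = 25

Step 1. [5*(((x + 5) + 1) + 1) = 25] 5 out front; divide by 5, so div: ((x + 5) + 1) + 1 = 5.
Step 2. [((x + 5) + 1) + 1 = 5] the outer +1 inverts by subtracting 1, so sub: (x + 5) + 1 = 4.
Step 3. [(x + 5) + 1 = 4] subtract 1: x sits inside (… + 1), so sub: x + 5 = 3.
Step 4. [x + 5 = 3] subtract 5: x sits inside (… + 5) ⇒ sub: x = -2.

Answer: x ∈ {-2}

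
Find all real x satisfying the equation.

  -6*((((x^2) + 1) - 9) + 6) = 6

Step 1. [-6*((((x^2) + 1) - 9) + 6) = 6] -6·(inner) — divide through by -6 ⇒ div: (((x^2) + 1) - 9) + 6 = -1.
Step 2. [(((x^2) + 1) - 9) + 6 = -1] 6 comes off first (subtract 6), so sub: ((x^2) + 1) - 9 = -7.
Step 3. [((x^2) + 1) - 9 = -7] -9 is outermost — add 9 both sides. So sub: (x^2) + 1 = 2.
Step 4. [(x^2) + 1 = 2] +1 is outermost — subtract 1 both sides. So sub: x^2 = 1.
Step 5. [x^2 = 1] √ both sides: 1 ≥ 0 gives two branches. So sqrt: x = 1 or -1.

Answer: x ∈ {-1, 1}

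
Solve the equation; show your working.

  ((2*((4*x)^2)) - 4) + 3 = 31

Step 1. [((2*((4*x)^2)) - 4) + 3 = 31] the outer +3 inverts by subtracting 3, so sub: (2*((4*x)^2)) - 4 = 28.
Step 2. [(2*((4*x)^2)) - 4 = 28] 2 divides every term; factor it out ⇒ factor: ((4*x)^2) - 2 = 14.
Step 3. [((4*x)^2) - 2 = 14] 2 comes off first (add 2). So sub: (4*x)^2 = 16.
Step 4. [(4*x)^2 = 16] 16 ≥ 0, LHS is (·)² — take ±√ ⇒ sqrt: 4*x = 4 or -4.
Step 5. [4*x = 4 or -4] 4·(inner) — divide through by 4, so div: x = 1 or -1.

Answer: x ∈ {-1, 1}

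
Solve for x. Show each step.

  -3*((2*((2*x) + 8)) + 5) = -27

Step 1. [-3*((2*((2*x) + 8)) + 5) = -27] LHS = -3·(…); ÷-3 both sides. So div: (2*((2*x) + 8)) + 5 = 9.
Step 2. [(2*((2*x) + 8)) + 5 = 9] peel the +5: subtract 5 from each side. So sub: 2*((2*x) + 8) = 4.
Step 3. [2*((2*x) + 8) = 4] 2 out front; divide by 2, so div: (2*x) + 8 = 2.
Step 4. [(2*x) + 8 = 2] 8 comes off first (subtract 8) ⇒ sub: 2*x = -6.
Step 5. [2*x = -6] LHS = 2·(…); ÷2 both sides ⇒ div: x = -3.

Answer: x ∈ {-3}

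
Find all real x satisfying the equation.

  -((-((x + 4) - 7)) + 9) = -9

Step 1. [-((-((x + 4) - 7)) + 9) = -9] LHS negated; negate both sides, so neg: (-((x + 4) - 7)) + 9 = 9.
Step 2. [(-((x + 4) - 7)) + 9 = 9] +9 is outermost — subtract 9 both sides, so sub: -((x + 4) - 7) = 0.
Step 3. [-((x + 4) - 7) = 0] leading − — multiply by −1, so neg: (x + 4) - 7 = 0.
Step 4. [(x + 4) - 7 = 0] peel the -7: add 7 from each side. So sub: x + 4 = 7.
Step 5. [x + 4 = 7] subtract 4: x sits inside (… + 4), so sub: x = 3.

Answer: x ∈ {3}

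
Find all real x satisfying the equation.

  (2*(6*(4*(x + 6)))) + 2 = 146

Step 1. [(2*(6*(4*(x + 6)))) + 2 = 146] common factor 2 (LHS and 146) — divide through. So factor: (6*(4*(x + 6))) + 1 = 73.
Step 2. [(6*(4*(x + 6))) + 1 = 73] subtract 1: x sits inside (… + 1), so sub: 6*(4*(x + 6)) = 72.
Step 3. [6*(4*(x + 6)) = 72] 6·(inner) — divide through by 6, so div: 4*(x + 6) = 12.
Step 4. [4*(x + 6) = 12] 4 out front; divide by 4. So div: x + 6 = 3.
Step 5. [x + 6 = 3] 6 comes off first (subtract 6) ⇒ sub: x = -3.

Answer: x ∈ {-3}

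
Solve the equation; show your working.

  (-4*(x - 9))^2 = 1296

Step 1. [(-4*(x - 9))^2 = 1296] LHS squared, RHS 1296 ≥ 0: apply √ (±). So sqrt: -4*(x - 9) = 36 or -36.
Step 2. [-4*(x - 9) = 36 or -36] -4 out front; divide by -4. So div: x - 9 = -9 or 9.
Step 3. [x - 9 = -9 or 9] -9 is outermost — add 9 both sides ⇒ sub: x = 0 or 18.

Answer: x ∈ {0, 18}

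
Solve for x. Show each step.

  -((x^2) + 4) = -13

Step 1. [-((x^2) + 4) = -13] LHS negated; negate both sides ⇒ neg: (x^2) + 4 = 13.
Step 2. [(x^2) + 4 = 13] the outer +4 inverts by subtracting 4. So sub: x^2 = 9.
Step 3. [x^2 = 9] LHS squared, RHS 9 ≥ 0: apply √ (±). So sqrt: x = 3 or -3.

Answer: x ∈ {-3, 3}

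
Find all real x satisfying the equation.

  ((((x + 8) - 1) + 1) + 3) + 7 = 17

Step 1. [((((x + 8) - 1) + 1) + 3) + 7 = 17] +7 is outermost — subtract 7 both sides ⇒ sub: (((x + 8) - 1) + 1) + 3 = 10.
Step 2. [(((x + 8) - 1) + 1) + 3 = 10] +3 is outermost — subtract 3 both sides ⇒ sub: ((x + 8) - 1) + 1 = 7.
Step 3. [((x + 8) - 1) + 1 = 7] the outer +1 inverts by subtracting 1. So sub: (x + 8) - 1 = 6.
Step 4. [(x + 8) - 1 = 6] add 1: x sits inside (… - 1) ⇒ sub: x + 8 = 7.
Step 5. [x + 8 = 7] subtract 8: x sits inside (… + 8) ⇒ sub: x = -1.

Answer: x ∈ {-1}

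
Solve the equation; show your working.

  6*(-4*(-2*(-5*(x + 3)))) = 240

Step 1. [6*(-4*(-2*(-5*(x + 3)))) = 240] 6·(inner) — divide through by 6. So div: -4*(-2*(-5*(x + 3))) = 40.
Step 2. [-4*(-2*(-5*(x + 3))) = 40] leading coefficient -4: divide by -4 ⇒ div: -2*(-5*(x + 3)) = -10.
Step 3. [-2*(-5*(x + 3)) = -10] divide by the outer -2. So div: -5*(x + 3) = 5.
Step 4. [-5*(x + 3) = 5] -5 out front; divide by -5. So div: x + 3 = -1.
Step 5. [x + 3 = -1] the outer +3 inverts by subtracting 3. So sub: x = -4.

Answer: x ∈ {-4}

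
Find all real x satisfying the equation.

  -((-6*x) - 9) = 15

Step 1. [-((-6*x) - 9) = 15] LHS negated; negate both sides ⇒ neg: (-6*x) - 9 = -15.
Step 2. [(-6*x) - 9 = -15] add 9: x sits inside (… - 9). So sub: -6*x = -6.
Step 3. [-6*x = -6] leading coefficient -6: divide by -6, so div: x = 1.

Answer: x ∈ {1}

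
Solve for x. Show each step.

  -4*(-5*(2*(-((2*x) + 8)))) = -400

Step 1. [-4*(-5*(2*(-((2*x) + 8)))) = -400] LHS = -4·(…); ÷-4 both sides, so div: -5*(2*(-((2*x) + 8))) = 100.
Step 2. [-5*(2*(-((2*x) + 8))) = 100] -5 out front; divide by -5 ⇒ div: 2*(-((2*x) + 8)) = -20.
Step 3. [2*(-((2*x) + 8)) = -20] LHS = 2·(…); ÷2 both sides, so div: -((2*x) + 8) = -10.
Step 4. [-((2*x) + 8) = -10] leading − — multiply by −1. So neg: (2*x) + 8 = 10.
Step 5. [(2*x) + 8 = 10] subtract 8: x sits inside (… + 8) ⇒ sub: 2*x = 2.
Step 6. [2*x = 2] 2·(inner) — divide through by 2, so div: x = 1.

Answer: x ∈ {1}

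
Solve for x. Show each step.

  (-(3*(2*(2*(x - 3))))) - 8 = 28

Step 1. [(-(3*(2*(2*(x - 3))))) - 8 = 28] peel the -8: add 8 from each side ⇒ sub: -(3*(2*(2*(x - 3)))) = 36.
Step 2. [-(3*(2*(2*(x - 3)))) = 36] flip signs both sides, so neg: 3*(2*(2*(x - 3))) = -36.
Step 3. [3*(2*(2*(x - 3))) = -36] 3·(inner) — divide through by 3. So div: 2*(2*(x - 3)) = -12.
Step 4. [2*(2*(x - 3)) = -12] leading coefficient 2: divide by 2, so div: 2*(x - 3) = -6.
Step 5. [2*(x - 3) = -6] divide by the outer 2. So div: x - 3 = -3.
Step 6. [x - 3 = -3] peel the -3: add 3 from each side ⇒ sub: x = 0.

Answer: x ∈ {0}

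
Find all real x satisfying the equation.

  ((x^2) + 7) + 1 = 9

Step 1. [((x^2) + 7) + 1 = 9] 1 comes off first (subtract 1) ⇒ sub: (x^2) + 7 = 8.
Step 2. [(x^2) + 7 = 8] +7 is outermost — subtract 7 both sides. So sub: x^2 = 1.
Step 3. [x^2 = 1] √ both sides: 1 ≥ 0 gives two branches ⇒ sqrt: x = 1 or -1.

Answer: x ∈ {-1, 1}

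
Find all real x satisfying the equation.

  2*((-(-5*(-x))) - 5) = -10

Step 1. [2*((-(-5*(-x))) - 5) = -10] LHS = 2·(…); ÷2 both sides ⇒ div: (-(-5*(-x))) - 5 = -5.
Step 2. [(-(-5*(-x))) - 5 = -5] -5 is outermost — add 5 both sides. So sub: -(-5*(-x)) = 0.
Step 3. [-(-5*(-x)) = 0] flip signs both sides ⇒ neg: -5*(-x) = 0.
Step 4. [-5*(-x) = 0] -5 out front; divide by -5. So div: -x = 0.
Step 5. [-x = 0] leading − — multiply by −1. So neg: x = 0.

Answer: x ∈ {0}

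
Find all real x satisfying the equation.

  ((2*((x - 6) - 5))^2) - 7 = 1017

Step 1. [((2*((x - 6) - 5))^2) - 7 = 1017] peel the -7: add 7 from each side, so sub: (2*((x - 6) - 5))^2 = 1024.
Step 2. [(2*((x - 6) - 5))^2 = 1024] LHS squared, RHS 1024 ≥ 0: apply √ (±) ⇒ sqrt: 2*((x - 6) - 5) = 32 or -32.
Step 3. [2*((x - 6) - 5) = 32 or -32] LHS = 2·(…); ÷2 both sides. So div: (x - 6) - 5 = 16 or -16.
Step 4. [(x - 6) - 5 = 16 or -16] add 5: x sits inside (… - 5) ⇒ sub: x - 6 = 21 or -11.
Step 5. [x - 6 = 21 or -11] the outer -6 inverts by adding 6. So sub: x = 27 or -5.

Answer: x ∈ {-5, 27}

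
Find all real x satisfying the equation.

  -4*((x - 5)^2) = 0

Step 1. [-4*((x - 5)^2) = 0] -4·(inner) — divide through by -4. So div: (x - 5)^2 = 0.
Step 2. [(x - 5)^2 = 0] LHS squared, RHS 0 ≥ 0: apply √ (±). So sqrt: x - 5 = 0.
Step 3. [x - 5 = 0] the outer -5 inverts by adding 5, so sub: x = 5.

Answer: x ∈ {5}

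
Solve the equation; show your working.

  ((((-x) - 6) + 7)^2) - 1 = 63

Step 1. [((((-x) - 6) + 7)^2) - 1 = 63] add 1: x sits inside (… - 1) ⇒ sub: (((-x) - 6) + 7)^2 = 64.
Step 2. [(((-x) - 6) + 7)^2 = 64] 64 ≥ 0, LHS is (·)² — take ±√, so sqrt: ((-x) - 6) + 7 = 8 or -8.
Step 3. [((-x) - 6) + 7 = 8 or -8] 7 comes off first (subtract 7) ⇒ sub: (-x) - 6 = 1 or -15.
Step 4. [(-x) - 6 = 1 or -15] add 6: x sits inside (… - 6). So sub: -x = 7 or -9.
Step 5. [-x = 7 or -9] flip signs both sides, so neg: x = -7 or 9.

Answer: x ∈ {-7, 9}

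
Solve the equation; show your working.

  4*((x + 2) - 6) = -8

Step 1. [4*((x + 2) - 6) = -8] 4 out front; divide by 4, so div: (x + 2) - 6 = -2.
Step 2. [(x + 2) - 6 = -2] -6 is outermost — add 6 both sides ⇒ sub: x + 2 = 4.
Step 3. [x + 2 = 4] +2 is outermost — subtract 2 both sides, so sub: x = 2.

Answer: x ∈ {2}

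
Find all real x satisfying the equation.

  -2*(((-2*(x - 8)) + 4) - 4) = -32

Step 1. [-2*(((-2*(x - 8)) + 4) - 4) = -32] divide by the outer -2 ⇒ div: ((-2*(x - 8)) + 4) - 4 = 16.
Step 2. [((-2*(x - 8)) + 4) - 4 = 16] peel the -4: add 4 from each side, so sub: (-2*(x - 8)) + 4 = 20.
Step 3. [(-2*(x - 8)) + 4 = 20] 4 comes off first (subtract 4) ⇒ sub: -2*(x - 8) = 16.
Step 4. [-2*(x - 8) = 16] -2 out front; divide by -2, so div: x - 8 = -8.
Step 5. [x - 8 = -8] peel the -8: add 8 from each side. So sub: x = 0.

Answer: x ∈ {0}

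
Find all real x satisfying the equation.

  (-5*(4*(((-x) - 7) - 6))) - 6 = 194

Step 1. [(-5*(4*(((-x) - 7) - 6))) - 6 = 194] peel the -6: add 6 from each side, so sub: -5*(4*(((-x) - 7) - 6)) = 200.
Step 2. [-5*(4*(((-x) - 7) - 6)) = 200] LHS = -5·(…); ÷-5 both sides, so div: 4*(((-x) - 7) - 6) = -40.
Step 3. [4*(((-x) - 7) - 6) = -40] divide by the outer 4, so div: ((-x) - 7) - 6 = -10.
Step 4. [((-x) - 7) - 6 = -10] -6 is outermost — add 6 both sides, so sub: (-x) - 7 = -4.
Step 5. [(-x) - 7 = -4] 7 comes off first (add 7), so sub: -x = 3.
Step 6. [-x = 3] flip signs both sides, so neg: x = -3.

Answer: x ∈ {-3}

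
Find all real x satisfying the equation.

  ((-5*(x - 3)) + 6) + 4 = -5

Step 1. [((-5*(x - 3)) + 6) + 4 = -5] the outer +4 inverts by subtracting 4. So sub: (-5*(x - 3)) + 6 = -9.
Step 2. [(-5*(x - 3)) + 6 = -9] 6 comes off first (subtract 6) ⇒ sub: -5*(x - 3) = -15.
Step 3. [-5*(x - 3) = -15] -5·(inner) — divide through by -5 ⇒ div: x - 3 = 3.
Step 4. [x - 3 = 3] add 3: x sits inside (… - 3) ⇒ sub: x = 6.

Answer: x ∈ {6}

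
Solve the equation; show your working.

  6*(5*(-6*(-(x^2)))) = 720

Step 1. [6*(5*(-6*(-(x^2)))) = 720] divide by the outer 6. So div: 5*(-6*(-(x^2))) = 120.
Step 2. [5*(-6*(-(x^2))) = 120] leading coefficient 5: divide by 5, so div: -6*(-(x^2)) = 24.
Step 3. [-6*(-(x^2)) = 24] leading coefficient -6: divide by -6, so div: -(x^2) = -4.
Step 4. [-(x^2) = -4] LHS negated; negate both sides, so neg: x^2 = 4.
Step 5. [x^2 = 4] √ both sides: 4 ≥ 0 gives two branches. So sqrt: x = 2 or -2.

Answer: x ∈ {-2, 2}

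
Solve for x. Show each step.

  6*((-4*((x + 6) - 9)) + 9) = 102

Step 1. [6*((-4*((x + 6) - 9)) + 9) = 102] 6 out front; divide by 6. So div: (-4*((x + 6) - 9)) + 9 = 17.
Step 2. [(-4*((x + 6) - 9)) + 9 = 17] 9 comes off first (subtract 9), so sub: -4*((x + 6) - 9) = 8.
Step 3. [-4*((x + 6) - 9) = 8] LHS = -4·(…); ÷-4 both sides. So div: (x + 6) - 9 = -2.
Step 4. [(x + 6) - 9 = -2] the outer -9 inverts by adding 9. So sub: x + 6 = 7.
Step 5. [x + 6 = 7] peel the +6: subtract 6 from each side ⇒ sub: x = 1.

Answer: x ∈ {1}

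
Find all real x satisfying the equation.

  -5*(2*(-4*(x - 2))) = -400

Step 1. [-5*(2*(-4*(x - 2))) = -400] divide by the outer -5 ⇒ div: 2*(-4*(x - 2)) = 80.
Step 2. [2*(-4*(x - 2)) = 80] LHS = 2·(…); ÷2 both sides ⇒ div: -4*(x - 2) = 40.
Step 3. [-4*(x - 2) = 40] divide by the outer -4 ⇒ div: x - 2 = -10.
Step 4. [x - 2 = -10] the outer -2 inverts by adding 2. So sub: x = -8.

Answer: x ∈ {-8}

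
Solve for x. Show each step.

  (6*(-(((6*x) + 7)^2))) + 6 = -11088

Step 1. [(6*(-(((6*x) + 7)^2))) + 6 = -11088] peel the +6: subtract 6 from each side. So sub: 6*(-(((6*x) + 7)^2)) = -11094.
Step 2. [6*(-(((6*x) + 7)^2)) = -11094] 6·(inner) — divide through by 6, so div: -(((6*x) + 7)^2) = -1849.
Step 3. [-(((6*x) + 7)^2) = -1849] LHS negated; negate both sides ⇒ neg: ((6*x) + 7)^2 = 1849.
Step 4. [((6*x) + 7)^2 = 1849] √ both sides: 1849 ≥ 0 gives two branches. So sqrt: (6*x) + 7 = 43 or -43.
Step 5. [(6*x) + 7 = 43 or -43] the outer +7 inverts by subtracting 7 ⇒ sub: 6*x = 36 or -50.
Step 6. [6*x = 36 or -50] 6·(inner) — divide through by 6. So div: x = 6 or -25/3.

Answer: x ∈ {-25/3, 6}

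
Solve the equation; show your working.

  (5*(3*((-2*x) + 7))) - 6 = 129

Step 1. [(5*(3*((-2*x) + 7))) - 6 = 129] the outer -6 inverts by adding 6, so sub: 5*(3*((-2*x) + 7)) = 135.
Step 2. [5*(3*((-2*x) + 7)) = 135] LHS = 5·(…); ÷5 both sides ⇒ div: 3*((-2*x) + 7) = 27.
Step 3. [3*((-2*x) + 7) = 27] leading coefficient 3: divide by 3, so div: (-2*x) + 7 = 9.
Step 4. [(-2*x) + 7 = 9] subtract 7: x sits inside (… + 7), so sub: -2*x = 2.
Step 5. [-2*x = 2] -2·(inner) — divide through by -2 ⇒ div: x = -1.

Answer: x ∈ {-1}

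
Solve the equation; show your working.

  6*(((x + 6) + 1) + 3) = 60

Step 1. [6*(((x + 6) + 1) + 3) = 60] LHS = 6·(…); ÷6 both sides. So div: ((x + 6) + 1) + 3 = 10.
Step 2. [((x + 6) + 1) + 3 = 10] subtract 3: x sits inside (… + 3). So sub: (x + 6) + 1 = 7.
Step 3. [(x + 6) + 1 = 7] 1 comes off first (subtract 1) ⇒ sub: x + 6 = 6.
Step 4. [x + 6 = 6] subtract 6: x sits inside (… + 6). So sub: x = 0.

Answer: x ∈ {0}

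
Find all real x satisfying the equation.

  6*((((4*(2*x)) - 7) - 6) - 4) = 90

Step 1. [6*((((4*(2*x)) - 7) - 6) - 4) = 90] divide by the outer 6, so div: (((4*(2*x)) - 7) - 6) - 4 = 15.
Step 2. [(((4*(2*x)) - 7) - 6) - 4 = 15] add 4: x sits inside (… - 4) ⇒ sub: ((4*(2*x)) - 7) - 6 = 19.
Step 3. [((4*(2*x)) - 7) - 6 = 19] the outer -6 inverts by adding 6. So sub: (4*(2*x)) - 7 = 25.
Step 4. [(4*(2*x)) - 7 = 25] the outer -7 inverts by adding 7, so sub: 4*(2*x) = 32.
Step 5. [4*(2*x) = 32] 4 out front; divide by 4. So div: 2*x = 8.
Step 6. [2*x = 8] LHS = 2·(…); ÷2 both sides ⇒ div: x = 4.

Answer: x ∈ {4}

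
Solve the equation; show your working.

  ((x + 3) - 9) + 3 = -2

Step 1. [((x + 3) - 9) + 3 = -2] peel the +3: subtract 3 from each side ⇒ sub: (x + 3) - 9 = -5.
Step 2. [(x + 3) - 9 = -5] 9 comes off first (add 9), so sub: x + 3 = 4.
Step 3. [x + 3 = 4] 3 comes off first (subtract 3). So sub: x = 1.

Answer: x ∈ {1}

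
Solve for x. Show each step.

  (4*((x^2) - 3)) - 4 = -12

Step 1. [(4*((x^2) - 3)) - 4 = -12] 4 comes off first (add 4) ⇒ sub: 4*((x^2) - 3) = -8.
Step 2. [4*((x^2) - 3) = -8] LHS = 4·(…); ÷4 both sides ⇒ div: (x^2) - 3 = -2.
Step 3. [(x^2) - 3 = -2] -3 is outermost — add 3 both sides, so sub: x^2 = 1.
Step 4. [x^2 = 1] √ both sides: 1 ≥ 0 gives two branches. So sqrt: x = 1 or -1.

Answer: x ∈ {-1, 1}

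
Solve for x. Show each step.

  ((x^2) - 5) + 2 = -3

Step 1. [((x^2) - 5) + 2 = -3] 2 comes off first (subtract 2). So sub: (x^2) - 5 = -5.
Step 2. [(x^2) - 5 = -5] the outer -5 inverts by adding 5. So sub: x^2 = 0.
Step 3. [x^2 = 0] LHS squared, RHS 0 ≥ 0: apply √ (±), so sqrt: x = 0.

Answer: x ∈ {0}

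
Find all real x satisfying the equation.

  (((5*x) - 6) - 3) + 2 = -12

Step 1. [(((5*x) - 6) - 3) + 2 = -12] subtract 2: x sits inside (… + 2). So sub: ((5*x) - 6) - 3 = -14.
Step 2. [((5*x) - 6) - 3 = -14] add 3: x sits inside (… - 3) ⇒ sub: (5*x) - 6 = -11.
Step 3. [(5*x) - 6 = -11] add 6: x sits inside (… - 6) ⇒ sub: 5*x = -5.
Step 4. [5*x = -5] 5 out front; divide by 5. So div: x = -1.

Answer: x ∈ {-1}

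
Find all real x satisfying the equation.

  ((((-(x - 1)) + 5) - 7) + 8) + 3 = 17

Step 1. [((((-(x - 1)) + 5) - 7) + 8) + 3 = 17] subtract 3: x sits inside (… + 3), so sub: (((-(x - 1)) + 5) - 7) + 8 = 14.
Step 2. [(((-(x - 1)) + 5) - 7) + 8 = 14] the outer +8 inverts by subtracting 8. So sub: ((-(x - 1)) + 5) - 7 = 6.
Step 3. [((-(x - 1)) + 5) - 7 = 6] 7 comes off first (add 7), so sub: (-(x - 1)) + 5 = 13.
Step 4. [(-(x - 1)) + 5 = 13] subtract 5: x sits inside (… + 5). So sub: -(x - 1) = 8.
Step 5. [-(x - 1) = 8] leading − — multiply by −1 ⇒ neg: x - 1 = -8.
Step 6. [x - 1 = -8] the outer -1 inverts by adding 1. So sub: x = -7.

Answer: x ∈ {-7}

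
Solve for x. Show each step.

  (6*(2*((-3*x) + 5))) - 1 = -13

Step 1. [(6*(2*((-3*x) + 5))) - 1 = -13] peel the -1: add 1 from each side ⇒ sub: 6*(2*((-3*x) + 5)) = -12.
Step 2. [6*(2*((-3*x) + 5)) = -12] LHS = 6·(…); ÷6 both sides, so div: 2*((-3*x) + 5) = -2.
Step 3. [2*((-3*x) + 5) = -2] LHS = 2·(…); ÷2 both sides ⇒ div: (-3*x) + 5 = -1.
Step 4. [(-3*x) + 5 = -1] +5 is outermost — subtract 5 both sides. So sub: -3*x = -6.
Step 5. [-3*x = -6] -3·(inner) — divide through by -3, so div: x = 2.

Answer: x ∈ {2}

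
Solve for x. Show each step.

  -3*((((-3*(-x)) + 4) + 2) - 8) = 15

Step 1. [-3*((((-3*(-x)) + 4) + 2) - 8) = 15] LHS = -3·(…); ÷-3 both sides ⇒ div: (((-3*(-x)) + 4) + 2) - 8 = -5.
Step 2. [(((-3*(-x)) + 4) + 2) - 8 = -5] add 8: x sits inside (… - 8) ⇒ sub: ((-3*(-x)) + 4) + 2 = 3.
Step 3. [((-3*(-x)) + 4) + 2 = 3] subtract 2: x sits inside (… + 2). So sub: (-3*(-x)) + 4 = 1.
Step 4. [(-3*(-x)) + 4 = 1] +4 is outermost — subtract 4 both sides ⇒ sub: -3*(-x) = -3.
Step 5. [-3*(-x) = -3] LHS = -3·(…); ÷-3 both sides ⇒ div: -x = 1.
Step 6. [-x = 1] flip signs both sides ⇒ neg: x = -1.

Answer: x ∈ {-1}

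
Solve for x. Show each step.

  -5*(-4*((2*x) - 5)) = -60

Step 1. [-5*(-4*((2*x) - 5)) = -60] LHS = -5·(…); ÷-5 both sides, so div: -4*((2*x) - 5) = 12.
Step 2. [-4*((2*x) - 5) = 12] leading coefficient -4: divide by -4. So div: (2*x) - 5 = -3.
Step 3. [(2*x) - 5 = -3] peel the -5: add 5 from each side ⇒ sub: 2*x = 2.
Step 4. [2*x = 2] 2·(inner) — divide through by 2, so div: x = 1.

Answer: x ∈ {1}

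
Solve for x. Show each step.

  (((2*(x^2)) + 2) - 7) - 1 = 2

Step 1. [(((2*(x^2)) + 2) - 7) - 1 = 2] peel the -1: add 1 from each side, so sub: ((2*(x^2)) + 2) - 7 = 3.
Step 2. [((2*(x^2)) + 2) - 7 = 3] the outer -7 inverts by adding 7 ⇒ sub: (2*(x^2)) + 2 = 10.
Step 3. [(2*(x^2)) + 2 = 10] peel the +2: subtract 2 from each side, so sub: 2*(x^2) = 8.
Step 4. [2*(x^2) = 8] LHS = 2·(…); ÷2 both sides, so div: x^2 = 4.
Step 5. [x^2 = 4] √ both sides: 4 ≥ 0 gives two branches ⇒ sqrt: x = 2 or -2.

Answer: x ∈ {-2, 2}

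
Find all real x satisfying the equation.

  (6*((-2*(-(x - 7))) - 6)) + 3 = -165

Step 1. [(6*((-2*(-(x - 7))) - 6)) + 3 = -165] +3 is outermost — subtract 3 both sides ⇒ sub: 6*((-2*(-(x - 7))) - 6) = -168.
Step 2. [6*((-2*(-(x - 7))) - 6) = -168] leading coefficient 6: divide by 6. So div: (-2*(-(x - 7))) - 6 = -28.
Step 3. [(-2*(-(x - 7))) - 6 = -28] -2 divides every term; factor it out, so factor: (-(x - 7)) + 3 = 14.
Step 4. [(-(x - 7)) + 3 = 14] subtract 3: x sits inside (… + 3). So sub: -(x - 7) = 11.
Step 5. [-(x - 7) = 11] LHS negated; negate both sides. So neg: x - 7 = -11.
Step 6. [x - 7 = -11] peel the -7: add 7 from each side ⇒ sub: x = -4.

Answer: x ∈ {-4}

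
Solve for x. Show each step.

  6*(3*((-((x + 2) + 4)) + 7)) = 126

Step 1. [6*(3*((-((x + 2) + 4)) + 7)) = 126] 6·(inner) — divide through by 6. So div: 3*((-((x + 2) + 4)) + 7) = 21.
Step 2. [3*((-((x + 2) + 4)) + 7) = 21] 3 out front; divide by 3, so div: (-((x + 2) + 4)) + 7 = 7.
Step 3. [(-((x + 2) + 4)) + 7 = 7] the outer +7 inverts by subtracting 7. So sub: -((x + 2) + 4) = 0.
Step 4. [-((x + 2) + 4) = 0] flip signs both sides. So neg: (x + 2) + 4 = 0.
Step 5. [(x + 2) + 4 = 0] 4 comes off first (subtract 4), so sub: x + 2 = -4.
Step 6. [x + 2 = -4] the outer +2 inverts by subtracting 2, so sub: x = -6.

Answer: x ∈ {-6}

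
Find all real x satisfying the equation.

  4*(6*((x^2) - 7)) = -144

Step 1. [4*(6*((x^2) - 7)) = -144] 4 out front; divide by 4 ⇒ div: 6*((x^2) - 7) = -36.
Step 2. [6*((x^2) - 7) = -36] LHS = 6·(…); ÷6 both sides, so div: (x^2) - 7 = -6.
Step 3. [(x^2) - 7 = -6] peel the -7: add 7 from each side ⇒ sub: x^2 = 1.
Step 4. [x^2 = 1] √ both sides: 1 ≥ 0 gives two branches ⇒ sqrt: x = 1 or -1.

Answer: x ∈ {-1, 1}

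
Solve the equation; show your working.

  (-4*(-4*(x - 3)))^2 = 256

Step 1. [(-4*(-4*(x - 3)))^2 = 256] 256 ≥ 0, LHS is (·)² — take ±√, so sqrt: -4*(-4*(x - 3)) = 16 or -16.
Step 2. [-4*(-4*(x - 3)) = 16 or -16] LHS = -4·(…); ÷-4 both sides. So div: -4*(x - 3) = -4 or 4.
Step 3. [-4*(x - 3) = -4 or 4] LHS = -4·(…); ÷-4 both sides. So div: x - 3 = 1 or -1.
Step 4. [x - 3 = 1 or -1] -3 is outermost — add 3 both sides, so sub: x = 4 or 2.

Answer: x ∈ {2, 4}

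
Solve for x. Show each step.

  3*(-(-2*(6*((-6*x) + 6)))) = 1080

Step 1. [3*(-(-2*(6*((-6*x) + 6)))) = 1080] 3 out front; divide by 3. So div: -(-2*(6*((-6*x) + 6))) = 360.
Step 2. [-(-2*(6*((-6*x) + 6))) = 360] flip signs both sides. So neg: -2*(6*((-6*x) + 6)) = -360.
Step 3. [-2*(6*((-6*x) + 6)) = -360] -2 out front; divide by -2, so div: 6*((-6*x) + 6) = 180.
Step 4. [6*((-6*x) + 6) = 180] LHS = 6·(…); ÷6 both sides ⇒ div: (-6*x) + 6 = 30.
Step 5. [(-6*x) + 6 = 30] common factor -6 (LHS and 30) — divide through ⇒ factor: x - 1 = -5.
Step 6. [x - 1 = -5] 1 comes off first (add 1). So sub: x = -4.

Answer: x ∈ {-4}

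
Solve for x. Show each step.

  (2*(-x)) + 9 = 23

Step 1. [(2*(-x)) + 9 = 23] +9 is outermost — subtract 9 both sides, so sub: 2*(-x) = 14.
Step 2. [2*(-x) = 14] divide by the outer 2 ⇒ div: -x = 7.
Step 3. [-x = 7] leading − — multiply by −1, so neg: x = -7.

Answer: x ∈ {-7}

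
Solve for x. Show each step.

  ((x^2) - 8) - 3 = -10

Step 1. [((x^2) - 8) - 3 = -10] peel the -3: add 3 from each side, so sub: (x^2) - 8 = -7.
Step 2. [(x^2) - 8 = -7] -8 is outermost — add 8 both sides, so sub: x^2 = 1.
Step 3. [x^2 = 1] √ both sides: 1 ≥ 0 gives two branches. So sqrt: x = 1 or -1.

Answer: x ∈ {-1, 1}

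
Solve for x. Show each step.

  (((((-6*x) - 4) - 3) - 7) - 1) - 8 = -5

Step 1. [(((((-6*x) - 4) - 3) - 7) - 1) - 8 = -5] the outer -8 inverts by adding 8 ⇒ sub: ((((-6*x) - 4) - 3) - 7) - 1 = 3.
Step 2. [((((-6*x) - 4) - 3) - 7) - 1 = 3] add 1: x sits inside (… - 1) ⇒ sub: (((-6*x) - 4) - 3) - 7 = 4.
Step 3. [(((-6*x) - 4) - 3) - 7 = 4] -7 is outermost — add 7 both sides ⇒ sub: ((-6*x) - 4) - 3 = 11.
Step 4. [((-6*x) - 4) - 3 = 11] -3 is outermost — add 3 both sides, so sub: (-6*x) - 4 = 14.
Step 5. [(-6*x) - 4 = 14] add 4: x sits inside (… - 4) ⇒ sub: -6*x = 18.
Step 6. [-6*x = 18] leading coefficient -6: divide by -6, so div: x = -3.

Answer: x ∈ {-3}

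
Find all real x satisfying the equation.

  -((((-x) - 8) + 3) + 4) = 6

Step 1. [-((((-x) - 8) + 3) + 4) = 6] leading − — multiply by −1. So neg: (((-x) - 8) + 3) + 4 = -6.
Step 2. [(((-x) - 8) + 3) + 4 = -6] +4 is outermost — subtract 4 both sides, so sub: ((-x) - 8) + 3 = -10.
Step 3. [((-x) - 8) + 3 = -10] peel the +3: subtract 3 from each side. So sub: (-x) - 8 = -13.
Step 4. [(-x) - 8 = -13] the outer -8 inverts by adding 8 ⇒ sub: -x = -5.
Step 5. [-x = -5] LHS negated; negate both sides. So neg: x = 5.

Answer: x ∈ {5}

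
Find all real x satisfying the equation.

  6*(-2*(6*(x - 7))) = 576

Step 1. [6*(-2*(6*(x - 7))) = 576] 6 out front; divide by 6. So div: -2*(6*(x - 7)) = 96.
Step 2. [-2*(6*(x - 7)) = 96] leading coefficient -2: divide by -2 ⇒ div: 6*(x - 7) = -48.
Step 3. [6*(x - 7) = -48] LHS = 6·(…); ÷6 both sides. So div: x - 7 = -8.
Step 4. [x - 7 = -8] the outer -7 inverts by adding 7. So sub: x = -1.

Answer: x ∈ {-1}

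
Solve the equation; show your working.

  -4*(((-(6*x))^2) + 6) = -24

Step 1. [-4*(((-(6*x))^2) + 6) = -24] -4·(inner) — divide through by -4, so div: ((-(6*x))^2) + 6 = 6.
Step 2. [((-(6*x))^2) + 6 = 6] the outer +6 inverts by subtracting 6 ⇒ sub: (-(6*x))^2 = 0.
Step 3. [(-(6*x))^2 = 0] 0 ≥ 0, LHS is (·)² — take ±√. So sqrt: -(6*x) = 0.
Step 4. [-(6*x) = 0] flip signs both sides, so neg: 6*x = 0.
Step 5. [6*x = 0] divide by the outer 6. So div: x = 0.

Answer: x ∈ {0}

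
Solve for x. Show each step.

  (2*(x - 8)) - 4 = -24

Step 1. [(2*(x - 8)) - 4 = -24] 2 divides every term; factor it out. So factor: (x - 8) - 2 = -12.
Step 2. [(x - 8) - 2 = -12] -2 is outermost — add 2 both sides ⇒ sub: x - 8 = -10.
Step 3. [x - 8 = -10] -8 is outermost — add 8 both sides. So sub: x = -2.

Answer: x ∈ {-2}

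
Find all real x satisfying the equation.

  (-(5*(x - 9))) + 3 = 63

Step 1. [(-(5*(x - 9))) + 3 = 63] the outer +3 inverts by subtracting 3, so sub: -(5*(x - 9)) = 60.
Step 2. [-(5*(x - 9)) = 60] LHS negated; negate both sides. So neg: 5*(x - 9) = -60.
Step 3. [5*(x - 9) = -60] leading coefficient 5: divide by 5 ⇒ div: x - 9 = -12.
Step 4. [x - 9 = -12] peel the -9: add 9 from each side, so sub: x = -3.

Answer: x ∈ {-3}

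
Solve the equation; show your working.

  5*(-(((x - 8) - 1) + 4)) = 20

Step 1. [5*(-(((x - 8) - 1) + 4)) = 20] 5·(inner) — divide through by 5, so div: -(((x - 8) - 1) + 4) = 4.
Step 2. [-(((x - 8) - 1) + 4) = 4] leading − — multiply by −1 ⇒ neg: ((x - 8) - 1) + 4 = -4.
Step 3. [((x - 8) - 1) + 4 = -4] 4 comes off first (subtract 4), so sub: (x - 8) - 1 = -8.
Step 4. [(x - 8) - 1 = -8] -1 is outermost — add 1 both sides, so sub: x - 8 = -7.
Step 5. [x - 8 = -7] peel the -8: add 8 from each side. So sub: x = 1.

Answer: x ∈ {1}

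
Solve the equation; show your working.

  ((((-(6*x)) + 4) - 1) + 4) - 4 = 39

Step 1. [((((-(6*x)) + 4) - 1) + 4) - 4 = 39] peel the -4: add 4 from each side. So sub: (((-(6*x)) + 4) - 1) + 4 = 43.
Step 2. [(((-(6*x)) + 4) - 1) + 4 = 43] the outer +4 inverts by subtracting 4. So sub: ((-(6*x)) + 4) - 1 = 39.
Step 3. [((-(6*x)) + 4) - 1 = 39] 1 comes off first (add 1). So sub: (-(6*x)) + 4 = 40.
Step 4. [(-(6*x)) + 4 = 40] +4 is outermost — subtract 4 both sides. So sub: -(6*x) = 36.
Step 5. [-(6*x) = 36] LHS negated; negate both sides ⇒ neg: 6*x = -36.
Step 6. [6*x = -36] leading coefficient 6: divide by 6, so div: x = -6.

Answer: x ∈ {-6}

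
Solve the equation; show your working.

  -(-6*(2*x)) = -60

Step 1. [-(-6*(2*x)) = -60] LHS negated; negate both sides ⇒ neg: -6*(2*x) = 60.
Step 2. [-6*(2*x) = 60] leading coefficient -6: divide by -6, so div: 2*x = -10.
Step 3. [2*x = -10] 2·(inner) — divide through by 2 ⇒ div: x = -5.

Answer: x ∈ {-5}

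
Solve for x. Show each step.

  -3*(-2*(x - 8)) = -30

Step 1. [-3*(-2*(x - 8)) = -30] leading coefficient -3: divide by -3. So div: -2*(x - 8) = 10.
Step 2. [-2*(x - 8) = 10] -2 out front; divide by -2. So div: x - 8 = -5.
Step 3. [x - 8 = -5] 8 comes off first (add 8) ⇒ sub: x = 3.

Answer: x ∈ {3}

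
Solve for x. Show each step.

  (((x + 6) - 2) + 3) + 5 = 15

Step 1. [(((x + 6) - 2) + 3) + 5 = 15] 5 comes off first (subtract 5). So sub: ((x + 6) - 2) + 3 = 10.
Step 2. [((x + 6) - 2) + 3 = 10] peel the +3: subtract 3 from each side ⇒ sub: (x + 6) - 2 = 7.
Step 3. [(x + 6) - 2 = 7] -2 is outermost — add 2 both sides ⇒ sub: x + 6 = 9.
Step 4. [x + 6 = 9] the outer +6 inverts by subtracting 6. So sub: x = 3.

Answer: x ∈ {3}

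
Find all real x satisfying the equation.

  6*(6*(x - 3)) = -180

Step 1. [6*(6*(x - 3)) = -180] divide by the outer 6 ⇒ div: 6*(x - 3) = -30.
Step 2. [6*(x - 3) = -30] LHS = 6·(…); ÷6 both sides, so div: x - 3 = -5.
Step 3. [x - 3 = -5] -3 is outermost — add 3 both sides ⇒ sub: x = -2.

Answer: x ∈ {-2}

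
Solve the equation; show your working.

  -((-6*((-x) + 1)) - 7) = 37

Step 1. [-((-6*((-x) + 1)) - 7) = 37] flip signs both sides ⇒ neg: (-6*((-x) + 1)) - 7 = -37.
Step 2. [(-6*((-x) + 1)) - 7 = -37] peel the -7: add 7 from each side, so sub: -6*((-x) + 1) = -30.
Step 3. [-6*((-x) + 1) = -30] LHS = -6·(…); ÷-6 both sides. So div: (-x) + 1 = 5.
Step 4. [(-x) + 1 = 5] +1 is outermost — subtract 1 both sides ⇒ sub: -x = 4.
Step 5. [-x = 4] leading − — multiply by −1. So neg: x = -4.

Answer: x ∈ {-4}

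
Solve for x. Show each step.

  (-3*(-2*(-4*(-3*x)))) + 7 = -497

Step 1. [(-3*(-2*(-4*(-3*x)))) + 7 = -497] the outer +7 inverts by subtracting 7. So sub: -3*(-2*(-4*(-3*x))) = -504.
Step 2. [-3*(-2*(-4*(-3*x))) = -504] divide by the outer -3 ⇒ div: -2*(-4*(-3*x)) = 168.
Step 3. [-2*(-4*(-3*x)) = 168] -2·(inner) — divide through by -2, so div: -4*(-3*x) = -84.
Step 4. [-4*(-3*x) = -84] LHS = -4·(…); ÷-4 both sides ⇒ div: -3*x = 21.
Step 5. [-3*x = 21] LHS = -3·(…); ÷-3 both sides ⇒ div: x = -7.

Answer: x ∈ {-7}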